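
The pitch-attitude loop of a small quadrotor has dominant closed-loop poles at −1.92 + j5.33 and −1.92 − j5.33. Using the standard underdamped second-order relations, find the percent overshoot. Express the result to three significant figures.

|pole| = ω_n = √(1.92² + 5.33²) = 5.67 rad/s; ζ = cos θ = σ/ω_n = 0.339.
Overshoot: exp(−π·0.339/√(1−0.339²)) = 0.322, i.e. 32.2%.

%OS ≈ 32.2%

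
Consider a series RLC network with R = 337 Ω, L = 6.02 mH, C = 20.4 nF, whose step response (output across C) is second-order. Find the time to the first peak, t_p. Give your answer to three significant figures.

t_p ≈ 0.0000366 s

For a series RLC circuit (capacitor voltage as output), ω_n = 1/√(LC) = 1/√(6.02 mH · 20.4 nF) = 90200 rad/s.
ζ = (R/2)·√(C/L) = (337/2)·√(20.4 nF/6.02 mH) = 0.310.
ω_d = ω_n√(1−ζ²) = 85800 rad/s. t_p = π/ω_d = 0.0000366 s.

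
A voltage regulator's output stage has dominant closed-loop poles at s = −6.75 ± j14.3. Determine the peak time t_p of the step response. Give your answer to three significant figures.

t_p = π/ω_d with ω_d = 14.3 (the imaginary part), so t_p = 0.220 s.

t_p ≈ 0.220 s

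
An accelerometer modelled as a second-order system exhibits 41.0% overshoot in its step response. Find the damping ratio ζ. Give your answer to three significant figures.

ζ = −ln(OS)/√(π² + (ln OS)²). With OS = 0.410, ln OS = −0.8916 and ζ = 0.8916/3.266 = 0.273.

ζ ≈ 0.273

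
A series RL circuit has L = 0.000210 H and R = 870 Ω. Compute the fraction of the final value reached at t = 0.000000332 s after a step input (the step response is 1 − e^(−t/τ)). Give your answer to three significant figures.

y/y_∞ ≈ 0.747

τ = L/R = 0.000210/870 = 0.000000241 s.
y(t)/y_∞ = 1 − e^(−t/τ) = 1 − e^(−0.000000332/0.000000241) = 1 − e^(−1.38) = 0.747.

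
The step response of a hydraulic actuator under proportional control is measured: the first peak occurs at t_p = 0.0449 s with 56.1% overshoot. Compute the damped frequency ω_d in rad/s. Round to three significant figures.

t_p = π/ω_d, so ω_d = π/0.0449 = 70.0 rad/s.

ω_d ≈ 70.0 rad/s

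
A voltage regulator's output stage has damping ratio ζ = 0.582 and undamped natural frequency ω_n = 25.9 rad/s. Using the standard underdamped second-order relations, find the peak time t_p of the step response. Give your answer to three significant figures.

The damped frequency is ω_d = ω_n√(1−ζ²) = 25.9·√(1−0.339) = 21.1 rad/s.
Peak time t_p = π/ω_d = π/21.1 = 0.149 s.

t_p ≈ 0.149 s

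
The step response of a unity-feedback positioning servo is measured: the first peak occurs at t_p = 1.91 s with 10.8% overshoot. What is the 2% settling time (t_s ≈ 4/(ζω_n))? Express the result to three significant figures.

t_s ≈ 3.43 s

ζ from %OS: ζ = |ln 0.108|/√(π²+ln²0.108) = 0.578.
From t_p = π/ω_d, ω_d = π/1.91 = 1.64 rad/s, so ω_n = ω_d/√(1−ζ²) = 2.02 rad/s.
t_s ≈ 4/(ζω_n) = 4/(0.578·2.02) = 3.43 s.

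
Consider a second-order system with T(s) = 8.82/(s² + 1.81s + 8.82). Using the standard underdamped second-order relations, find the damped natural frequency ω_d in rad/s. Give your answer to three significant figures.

ω_d ≈ 2.83 rad/s

Comparing the denominator to s² + 2ζω_n s + ω_n²: ω_n = √8.82 = 2.97 rad/s, and 2ζω_n = 1.81 so ζ = 1.81/(2·2.97) = 0.305.
ω_d = ω_n√(1−ζ²) = 2.83 rad/s.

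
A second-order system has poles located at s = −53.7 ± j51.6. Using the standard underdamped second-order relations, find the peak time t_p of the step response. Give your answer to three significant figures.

t_p ≈ 0.0609 s

t_p = π/ω_d with ω_d = 51.6 (the imaginary part), so t_p = 0.0609 s.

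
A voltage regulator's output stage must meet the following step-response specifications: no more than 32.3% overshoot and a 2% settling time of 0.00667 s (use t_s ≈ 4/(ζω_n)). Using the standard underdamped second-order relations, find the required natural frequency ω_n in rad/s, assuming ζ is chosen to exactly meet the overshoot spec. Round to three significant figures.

From %OS = 100·exp(−πζ/√(1−ζ²)), invert to get ζ = −ln(OS)/√(π² + ln²(OS)) with OS = 0.323.
−ln 0.323 = 1.130, so ζ = 1.130/√(π² + 1.277) = 0.338.
From t_s ≈ 4/(ζω_n): ω_n = 4/(ζ·t_s) = 4/(0.338·0.00667) = 1770 rad/s.

ω_n ≈ 1770 rad/s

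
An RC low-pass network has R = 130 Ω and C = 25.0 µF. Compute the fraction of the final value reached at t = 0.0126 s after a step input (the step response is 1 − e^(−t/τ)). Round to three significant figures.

y/y_∞ ≈ 0.979

τ = RC = 130 × 25.0 µF = 0.00325 s.
y(t)/y_∞ = 1 − e^(−t/τ) = 1 − e^(−0.0126/0.00325) = 1 − e^(−3.88) = 0.979.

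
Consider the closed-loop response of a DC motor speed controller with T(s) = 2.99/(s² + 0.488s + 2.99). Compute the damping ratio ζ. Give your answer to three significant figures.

ζ ≈ 0.141

Comparing the denominator to s² + 2ζω_n s + ω_n²: ω_n = √2.99 = 1.73 rad/s, and 2ζω_n = 0.488 so ζ = 0.488/(2·1.73) = 0.141.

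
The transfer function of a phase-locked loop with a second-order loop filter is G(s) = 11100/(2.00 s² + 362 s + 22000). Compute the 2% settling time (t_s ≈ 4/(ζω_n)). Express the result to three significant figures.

Dividing through by 2.00: denominator becomes s² + 181.0 s + 11000.
So ω_n = √11000 = 105 rad/s and ζ = 181.0/(2·105) = 0.863.
t_s ≈ 4/(ζω_n) = 0.0442 s.

t_s ≈ 0.0442 s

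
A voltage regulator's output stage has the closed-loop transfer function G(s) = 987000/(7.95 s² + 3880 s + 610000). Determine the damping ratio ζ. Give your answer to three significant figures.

Dividing through by 7.95: denominator becomes s² + 488.1 s + 76730.
So ω_n = √76730 = 277 rad/s and ζ = 488.1/(2·277) = 0.881.

ζ ≈ 0.881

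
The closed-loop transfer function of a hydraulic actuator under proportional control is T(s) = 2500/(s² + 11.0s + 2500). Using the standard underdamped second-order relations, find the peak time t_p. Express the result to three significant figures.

t_p ≈ 0.0632 s

Comparing the denominator to s² + 2ζω_n s + ω_n²: ω_n = √2500 = 50.0 rad/s, and 2ζω_n = 11.0 so ζ = 11.0/(2·50.0) = 0.110.
ω_d = ω_n√(1−ζ²) = 49.7 rad/s. Then t_p = π/ω_d = 0.0632 s.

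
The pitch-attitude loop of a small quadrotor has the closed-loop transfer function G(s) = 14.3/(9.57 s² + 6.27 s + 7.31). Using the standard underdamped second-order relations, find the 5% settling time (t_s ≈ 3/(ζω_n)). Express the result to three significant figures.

Dividing through by 9.57: denominator becomes s² + 0.6552 s + 0.7638.
So ω_n = √0.7638 = 0.874 rad/s and ζ = 0.6552/(2·0.874) = 0.375.
t_s ≈ 3/(ζω_n) = 9.16 s.

t_s ≈ 9.16 s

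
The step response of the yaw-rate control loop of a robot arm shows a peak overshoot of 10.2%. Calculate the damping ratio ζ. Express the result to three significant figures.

Inverting the overshoot relation: ζ = |ln 0.102|/√(π² + ln²0.102) = 0.588.

ζ ≈ 0.588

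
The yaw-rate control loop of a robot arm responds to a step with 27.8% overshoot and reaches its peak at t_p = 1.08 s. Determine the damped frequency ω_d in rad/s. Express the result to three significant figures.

ω_d ≈ 2.91 rad/s

t_p = π/ω_d, so ω_d = π/1.08 = 2.91 rad/s.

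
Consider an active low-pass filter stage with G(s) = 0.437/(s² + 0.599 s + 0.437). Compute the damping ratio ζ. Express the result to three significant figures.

Matching coefficients with s² + 2ζω_n s + ω_n² gives ω_n² = 0.437 ⇒ ω_n = 0.661 rad/s, and ζ = 0.599/(2ω_n) = 0.453.

ζ ≈ 0.453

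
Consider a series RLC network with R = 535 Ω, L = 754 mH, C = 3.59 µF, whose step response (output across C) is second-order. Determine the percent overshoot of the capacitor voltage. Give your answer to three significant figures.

%OS ≈ 10.5%

For a series RLC circuit (capacitor voltage as output), ω_n = 1/√(LC) = 1/√(754 mH · 3.59 µF) = 608 rad/s.
ζ = (R/2)·√(C/L) = (535/2)·√(3.59 µF/754 mH) = 0.584.
%OS = 100·exp(−πζ/√(1−ζ²)) = 10.5%.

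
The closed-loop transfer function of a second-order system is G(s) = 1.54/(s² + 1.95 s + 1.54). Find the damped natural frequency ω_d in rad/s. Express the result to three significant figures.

ω_d ≈ 0.768 rad/s

ω_n = √1.54 = 1.24 rad/s; ζ = 1.95/(2·1.24) = 0.786.
ω_d = ω_n√(1−ζ²) = 0.768 rad/s.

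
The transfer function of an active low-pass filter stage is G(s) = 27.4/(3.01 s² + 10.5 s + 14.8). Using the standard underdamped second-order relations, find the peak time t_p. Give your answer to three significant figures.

Dividing through by 3.01: denominator becomes s² + 3.488 s + 4.917.
So ω_n = √4.917 = 2.22 rad/s and ζ = 3.488/(2·2.22) = 0.787.
ω_d = ω_n√(1−ζ²) = 1.37 rad/s. t_p = π/ω_d = 2.29 s.

t_p ≈ 2.29 s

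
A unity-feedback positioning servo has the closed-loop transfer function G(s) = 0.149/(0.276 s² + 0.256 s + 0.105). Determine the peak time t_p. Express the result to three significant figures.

Dividing through by 0.276: denominator becomes s² + 0.9275 s + 0.3804.
So ω_n = √0.3804 = 0.617 rad/s and ζ = 0.9275/(2·0.617) = 0.752.
ω_d = ω_n√(1−ζ²) = 0.407 rad/s. t_p = π/ω_d = 7.73 s.

t_p ≈ 7.73 s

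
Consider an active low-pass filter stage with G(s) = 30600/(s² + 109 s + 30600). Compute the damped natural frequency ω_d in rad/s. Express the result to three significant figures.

ω_n = √30600 = 175 rad/s; ζ = 109/(2·175) = 0.312.
ω_d = ω_n√(1−ζ²) = 166 rad/s.

ω_d ≈ 166 rad/s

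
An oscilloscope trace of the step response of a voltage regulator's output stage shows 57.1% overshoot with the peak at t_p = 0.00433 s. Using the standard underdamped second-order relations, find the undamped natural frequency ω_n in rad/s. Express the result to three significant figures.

The overshoot fixes ζ = −ln(OS)/√(π²+ln²(OS)) = 0.176.
t_p = π/ω_d ⇒ ω_d = 726 rad/s; then ω_n = ω_d/√(1−ζ²) = 737 rad/s.

ω_n ≈ 737 rad/s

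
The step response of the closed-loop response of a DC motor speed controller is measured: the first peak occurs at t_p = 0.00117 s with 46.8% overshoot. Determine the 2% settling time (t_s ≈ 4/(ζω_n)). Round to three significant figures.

t_s ≈ 0.00616 s

From the overshoot, ζ = −ln(OS)/√(π²+ln²(OS)) = 0.235.
t_p = π/ω_d ⇒ ω_d = 2690 rad/s; then ω_n = ω_d/√(1−ζ²) = 2760 rad/s.
t_s ≈ 4/(ζω_n) = 4/(0.235·2760) = 0.00616 s.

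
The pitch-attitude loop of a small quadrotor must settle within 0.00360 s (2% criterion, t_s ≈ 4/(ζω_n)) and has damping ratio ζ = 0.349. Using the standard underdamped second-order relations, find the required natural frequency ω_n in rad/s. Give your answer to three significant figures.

ω_n ≈ 3180 rad/s

Rearranging t_s ≈ 4/(ζω_n) gives ω_n = 4/(ζ·t_s) = 4/(0.349 × 0.00360) = 3180 rad/s.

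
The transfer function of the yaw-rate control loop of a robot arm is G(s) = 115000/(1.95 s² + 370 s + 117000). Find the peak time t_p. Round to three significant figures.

Dividing through by 1.95: denominator becomes s² + 189.7 s + 60000.
So ω_n = √60000 = 245 rad/s and ζ = 189.7/(2·245) = 0.387.
ω_d = 245·√(1 − 0.387²) = 226 rad/s. t_p = π/ω_d = 0.0139 s.

t_p ≈ 0.0139 s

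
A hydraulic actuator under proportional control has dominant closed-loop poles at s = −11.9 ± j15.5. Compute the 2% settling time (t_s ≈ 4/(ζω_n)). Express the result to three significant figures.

For poles at −σ ± jω_d, ζω_n = σ = 11.9, so t_s ≈ 4/σ = 0.336 s.

t_s ≈ 0.336 s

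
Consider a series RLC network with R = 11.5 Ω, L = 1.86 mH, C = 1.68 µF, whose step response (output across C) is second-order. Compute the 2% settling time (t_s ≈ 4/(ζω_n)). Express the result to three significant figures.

For a series RLC circuit (capacitor voltage as output), ω_n = 1/√(LC) = 1/√(1.86 mH · 1.68 µF) = 17900 rad/s.
ζ = (R/2)·√(C/L) = (11.5/2)·√(1.68 µF/1.86 mH) = 0.173.
t_s ≈ 4/(ζω_n) = 0.00129 s.

t_s ≈ 0.00129 s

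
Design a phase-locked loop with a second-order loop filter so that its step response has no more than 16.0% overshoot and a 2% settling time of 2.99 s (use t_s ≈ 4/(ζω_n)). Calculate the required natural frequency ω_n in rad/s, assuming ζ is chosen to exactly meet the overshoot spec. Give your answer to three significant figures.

From %OS = 100·exp(−πζ/√(1−ζ²)), invert to get ζ = −ln(OS)/√(π² + ln²(OS)) with OS = 0.160.
−ln 0.160 = 1.833, so ζ = 1.833/√(π² + 3.358) = 0.504.
From t_s ≈ 4/(ζω_n): ω_n = 4/(ζ·t_s) = 4/(0.504·2.99) = 2.66 rad/s.

ω_n ≈ 2.66 rad/s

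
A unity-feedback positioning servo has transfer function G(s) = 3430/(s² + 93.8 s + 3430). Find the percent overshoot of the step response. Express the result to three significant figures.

%OS ≈ 1.50%

ω_n = √3430 = 58.6 rad/s; ζ = 93.8/(2·58.6) = 0.801.
%OS = 100 e^{−πζ/√(1−ζ²)} with ζ = 0.801 gives 1.50%.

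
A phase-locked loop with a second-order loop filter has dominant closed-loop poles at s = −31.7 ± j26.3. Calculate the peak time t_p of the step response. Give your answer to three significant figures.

t_p = π/ω_d with ω_d = 26.3 (the imaginary part), so t_p = 0.119 s.

t_p ≈ 0.119 s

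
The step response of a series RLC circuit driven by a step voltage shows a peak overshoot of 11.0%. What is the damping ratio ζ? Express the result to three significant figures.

ζ ≈ 0.575

From %OS = 100·exp(−πζ/√(1−ζ²)), invert to get ζ = −ln(OS)/√(π² + ln²(OS)) with OS = 0.110.
−ln 0.110 = 2.207, so ζ = 2.207/√(π² + 4.872) = 0.575.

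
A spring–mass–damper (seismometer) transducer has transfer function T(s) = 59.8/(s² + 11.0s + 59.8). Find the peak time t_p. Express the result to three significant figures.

Comparing the denominator to s² + 2ζω_n s + ω_n²: ω_n = √59.8 = 7.73 rad/s, and 2ζω_n = 11.0 so ζ = 11.0/(2·7.73) = 0.711.
The damped frequency ω_d = ω_n√(1−ζ²) = 5.44 rad/s. Then t_p = π/ω_d = 0.578 s.

t_p ≈ 0.578 s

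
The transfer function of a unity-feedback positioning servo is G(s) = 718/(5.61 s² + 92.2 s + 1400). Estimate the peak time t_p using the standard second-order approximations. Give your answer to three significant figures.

t_p ≈ 0.233 s

Dividing through by 5.61: denominator becomes s² + 16.43 s + 249.6.
So ω_n = √249.6 = 15.8 rad/s and ζ = 16.43/(2·15.8) = 0.520.
ω_d = 15.8·√(1 − 0.520²) = 13.5 rad/s. t_p = π/ω_d = 0.233 s.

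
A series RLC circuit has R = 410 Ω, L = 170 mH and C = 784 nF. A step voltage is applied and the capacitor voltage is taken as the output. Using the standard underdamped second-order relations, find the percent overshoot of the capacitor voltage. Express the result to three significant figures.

For a series RLC circuit (capacitor voltage as output), ω_n = 1/√(LC) = 1/√(170 mH · 784 nF) = 2740 rad/s.
ζ = (R/2)·√(C/L) = (410/2)·√(784 nF/170 mH) = 0.440.
Overshoot: exp(−π·0.440/√(1−0.440²)) = 0.214, i.e. 21.4%.

%OS ≈ 21.4%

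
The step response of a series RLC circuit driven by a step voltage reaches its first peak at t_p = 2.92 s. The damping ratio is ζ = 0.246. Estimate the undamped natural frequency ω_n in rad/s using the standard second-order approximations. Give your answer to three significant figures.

ω_n ≈ 1.11 rad/s

Peak time t_p = π/ω_d, so ω_d = π/t_p = π/2.92 = 1.08 rad/s.
ω_n = ω_d/√(1−ζ²) = 1.08/√0.939 = 1.11 rad/s.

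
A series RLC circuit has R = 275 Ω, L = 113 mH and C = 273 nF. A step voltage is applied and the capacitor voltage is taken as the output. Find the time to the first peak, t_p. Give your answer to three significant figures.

t_p ≈ 0.000565 s

For a series RLC circuit (capacitor voltage as output), ω_n = 1/√(LC) = 1/√(113 mH · 273 nF) = 5690 rad/s.
ζ = (R/2)·√(C/L) = (275/2)·√(273 nF/113 mH) = 0.214.
ω_d = ω_n√(1−ζ²) = 5560 rad/s. t_p = π/ω_d = 0.000565 s.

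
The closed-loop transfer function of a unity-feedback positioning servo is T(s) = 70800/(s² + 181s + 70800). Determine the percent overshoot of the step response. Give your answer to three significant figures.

%OS ≈ 32.1%

ω_n = √70800 = 266 rad/s; ζ = 181/(2·266) = 0.340.
Overshoot: exp(−π·0.340/√(1−0.340²)) = 0.321, i.e. 32.1%.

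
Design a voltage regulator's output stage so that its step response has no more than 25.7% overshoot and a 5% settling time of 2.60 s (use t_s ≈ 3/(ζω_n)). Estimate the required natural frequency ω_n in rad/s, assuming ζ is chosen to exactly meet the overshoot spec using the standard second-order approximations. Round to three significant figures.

ω_n ≈ 2.91 rad/s

ζ = −ln(OS)/√(π² + (ln OS)²). With OS = 0.257, ln OS = −1.359 and ζ = 1.359/3.423 = 0.397.
From t_s ≈ 3/(ζω_n): ω_n = 3/(ζ·t_s) = 3/(0.397·2.60) = 2.91 rad/s.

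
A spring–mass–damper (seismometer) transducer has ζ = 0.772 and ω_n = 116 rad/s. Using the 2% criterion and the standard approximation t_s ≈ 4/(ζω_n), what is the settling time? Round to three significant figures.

t_s ≈ 4/(ζω_n) = 4/(0.772 × 116) = 0.0447 s.

t_s ≈ 0.0447 s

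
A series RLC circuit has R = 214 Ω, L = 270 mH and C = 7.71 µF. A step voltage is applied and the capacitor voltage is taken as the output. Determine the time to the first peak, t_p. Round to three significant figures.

For a series RLC circuit (capacitor voltage as output), ω_n = 1/√(LC) = 1/√(270 mH · 7.71 µF) = 693 rad/s.
ζ = (R/2)·√(C/L) = (214/2)·√(7.71 µF/270 mH) = 0.572.
The damped frequency ω_d = ω_n√(1−ζ²) = 569 rad/s. t_p = π/ω_d = 0.00552 s.

t_p ≈ 0.00552 s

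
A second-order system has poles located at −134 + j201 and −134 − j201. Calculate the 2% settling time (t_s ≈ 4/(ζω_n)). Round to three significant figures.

For poles at −σ ± jω_d, ζω_n = σ = 134, so t_s ≈ 4/σ = 0.0299 s.

t_s ≈ 0.0299 s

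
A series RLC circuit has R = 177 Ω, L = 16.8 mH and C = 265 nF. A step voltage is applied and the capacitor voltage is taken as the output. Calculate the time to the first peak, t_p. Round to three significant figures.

t_p ≈ 0.000224 s

For a series RLC circuit (capacitor voltage as output), ω_n = 1/√(LC) = 1/√(16.8 mH · 265 nF) = 15000 rad/s.
ζ = (R/2)·√(C/L) = (177/2)·√(265 nF/16.8 mH) = 0.351.
ω_d = ω_n√(1−ζ²) = 14000 rad/s. t_p = π/ω_d = 0.000224 s.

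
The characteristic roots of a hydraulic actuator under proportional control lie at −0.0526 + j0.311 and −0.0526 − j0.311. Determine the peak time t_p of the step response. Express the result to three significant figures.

t_p ≈ 10.1 s

t_p = π/ω_d with ω_d = 0.311 (the imaginary part), so t_p = 10.1 s.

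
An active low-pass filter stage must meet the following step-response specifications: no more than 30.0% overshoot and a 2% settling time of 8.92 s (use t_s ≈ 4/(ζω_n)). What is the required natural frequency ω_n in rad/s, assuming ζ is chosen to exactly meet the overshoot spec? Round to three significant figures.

ζ = −ln(OS)/√(π² + (ln OS)²). With OS = 0.300, ln OS = −1.204 and ζ = 1.204/3.364 = 0.358.
From t_s ≈ 4/(ζω_n): ω_n = 4/(ζ·t_s) = 4/(0.358·8.92) = 1.25 rad/s.

ω_n ≈ 1.25 rad/s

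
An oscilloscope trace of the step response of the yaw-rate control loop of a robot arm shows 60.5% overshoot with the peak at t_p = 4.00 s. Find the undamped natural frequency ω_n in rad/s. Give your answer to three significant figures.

ω_n ≈ 0.795 rad/s

From the overshoot, ζ = −ln(OS)/√(π²+ln²(OS)) = 0.158.
From t_p = π/ω_d, ω_d = π/4.00 = 0.785 rad/s, so ω_n = ω_d/√(1−ζ²) = 0.795 rad/s.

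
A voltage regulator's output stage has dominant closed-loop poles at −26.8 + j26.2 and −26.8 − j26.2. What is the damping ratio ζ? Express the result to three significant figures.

|pole| = ω_n = √(26.8² + 26.2²) = 37.5 rad/s; ζ = cos θ = σ/ω_n = 0.715.

ζ ≈ 0.715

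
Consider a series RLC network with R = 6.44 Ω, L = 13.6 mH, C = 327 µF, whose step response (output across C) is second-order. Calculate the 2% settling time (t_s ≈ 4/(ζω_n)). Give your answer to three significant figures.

For a series RLC circuit (capacitor voltage as output), ω_n = 1/√(LC) = 1/√(13.6 mH · 327 µF) = 474 rad/s.
ζ = (R/2)·√(C/L) = (6.44/2)·√(327 µF/13.6 mH) = 0.499.
t_s ≈ 4/(ζω_n) = 0.0169 s.

t_s ≈ 0.0169 s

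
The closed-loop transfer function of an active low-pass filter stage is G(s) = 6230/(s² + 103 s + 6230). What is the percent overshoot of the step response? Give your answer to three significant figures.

ω_n = √6230 = 78.9 rad/s; ζ = 103/(2·78.9) = 0.652.
%OS = 100 e^{−πζ/√(1−ζ²)} with ζ = 0.652 gives 6.69%.

%OS ≈ 6.69%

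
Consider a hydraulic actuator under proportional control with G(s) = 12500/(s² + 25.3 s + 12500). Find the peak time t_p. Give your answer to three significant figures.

Comparing the denominator to s² + 2ζω_n s + ω_n²: ω_n = √12500 = 112 rad/s, and 2ζω_n = 25.3 so ζ = 25.3/(2·112) = 0.113.
The damped frequency ω_d = ω_n√(1−ζ²) = 111 rad/s. Then t_p = π/ω_d = 0.0283 s.

t_p ≈ 0.0283 s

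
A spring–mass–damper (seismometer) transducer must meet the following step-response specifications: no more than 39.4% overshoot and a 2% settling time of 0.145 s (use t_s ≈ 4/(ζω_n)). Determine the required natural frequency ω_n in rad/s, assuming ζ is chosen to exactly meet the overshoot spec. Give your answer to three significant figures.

ω_n ≈ 97.1 rad/s

ζ = −ln(OS)/√(π² + (ln OS)²). With OS = 0.394, ln OS = −0.9314 and ζ = 0.9314/3.277 = 0.284.
Then ω_n = 4/(ζ t_s) = 4/(0.284 × 0.145) = 97.1 rad/s.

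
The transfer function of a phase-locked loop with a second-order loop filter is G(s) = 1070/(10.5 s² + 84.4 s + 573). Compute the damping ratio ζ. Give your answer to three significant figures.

Dividing through by 10.5: denominator becomes s² + 8.038 s + 54.57.
So ω_n = √54.57 = 7.39 rad/s and ζ = 8.038/(2·7.39) = 0.544.

ζ ≈ 0.544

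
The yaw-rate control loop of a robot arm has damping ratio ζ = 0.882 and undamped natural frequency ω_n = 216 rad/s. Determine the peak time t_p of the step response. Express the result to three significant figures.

The damped frequency is ω_d = ω_n√(1−ζ²) = 216·√(1−0.778) = 102 rad/s.
Peak time t_p = π/ω_d = π/102 = 0.0309 s.

t_p ≈ 0.0309 s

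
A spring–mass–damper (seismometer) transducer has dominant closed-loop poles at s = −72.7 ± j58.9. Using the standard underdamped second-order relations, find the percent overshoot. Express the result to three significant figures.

%OS ≈ 2.07%

The poles are at −σ ± jω_d with σ = 72.7 and ω_d = 58.9, so ω_n = √(σ²+ω_d²) = 93.6 rad/s and ζ = σ/ω_n = 0.777.
%OS = 100·exp(−πζ/√(1−ζ²)) = 2.07%.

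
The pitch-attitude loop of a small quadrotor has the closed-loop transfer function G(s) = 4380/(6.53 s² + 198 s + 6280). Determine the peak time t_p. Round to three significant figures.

Dividing through by 6.53: denominator becomes s² + 30.32 s + 961.7.
So ω_n = √961.7 = 31.0 rad/s and ζ = 30.32/(2·31.0) = 0.489.
ω_d = ω_n√(1−ζ²) = 27.1 rad/s. t_p = π/ω_d = 0.116 s.

t_p ≈ 0.116 s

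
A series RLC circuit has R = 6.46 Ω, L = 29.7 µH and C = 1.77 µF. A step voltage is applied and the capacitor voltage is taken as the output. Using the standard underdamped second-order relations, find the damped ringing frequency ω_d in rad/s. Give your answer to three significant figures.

ω_d ≈ 84800 rad/s

For a series RLC circuit (capacitor voltage as output), ω_n = 1/√(LC) = 1/√(29.7 µH · 1.77 µF) = 138000 rad/s.
ζ = (R/2)·√(C/L) = (6.46/2)·√(1.77 µF/29.7 µH) = 0.789.
ω_d = 138000·√(1 − 0.789²) = 84800 rad/s.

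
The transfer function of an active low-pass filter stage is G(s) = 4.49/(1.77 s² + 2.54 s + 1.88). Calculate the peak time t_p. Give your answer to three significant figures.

Dividing through by 1.77: denominator becomes s² + 1.435 s + 1.062.
So ω_n = √1.062 = 1.03 rad/s and ζ = 1.435/(2·1.03) = 0.696.
The damped frequency ω_d = ω_n√(1−ζ²) = 0.740 rad/s. t_p = π/ω_d = 4.25 s.

t_p ≈ 4.25 s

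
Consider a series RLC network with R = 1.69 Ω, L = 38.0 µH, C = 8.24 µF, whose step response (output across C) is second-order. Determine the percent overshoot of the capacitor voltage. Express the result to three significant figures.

For a series RLC circuit (capacitor voltage as output), ω_n = 1/√(LC) = 1/√(38.0 µH · 8.24 µF) = 56500 rad/s.
ζ = (R/2)·√(C/L) = (1.69/2)·√(8.24 µF/38.0 µH) = 0.393.
%OS = 100·exp(−πζ/√(1−ζ²)) = 26.1%.

%OS ≈ 26.1%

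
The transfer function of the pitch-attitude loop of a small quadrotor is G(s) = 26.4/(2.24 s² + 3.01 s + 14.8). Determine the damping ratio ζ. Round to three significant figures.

Dividing through by 2.24: denominator becomes s² + 1.344 s + 6.607.
So ω_n = √6.607 = 2.57 rad/s and ζ = 1.344/(2·2.57) = 0.261.

ζ ≈ 0.261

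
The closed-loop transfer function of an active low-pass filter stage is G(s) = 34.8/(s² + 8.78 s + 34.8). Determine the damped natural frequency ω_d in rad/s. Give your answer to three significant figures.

Matching coefficients with s² + 2ζω_n s + ω_n² gives ω_n² = 34.8 ⇒ ω_n = 5.90 rad/s, and ζ = 8.78/(2ω_n) = 0.744.
The damped frequency ω_d = ω_n√(1−ζ²) = 3.94 rad/s.

ω_d ≈ 3.94 rad/s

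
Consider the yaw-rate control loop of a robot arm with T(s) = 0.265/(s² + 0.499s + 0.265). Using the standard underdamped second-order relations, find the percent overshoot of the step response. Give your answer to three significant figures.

ω_n = √0.265 = 0.515 rad/s; ζ = 0.499/(2·0.515) = 0.485.
%OS = 100·exp(−πζ/√(1−ζ²)) = 17.5%.

%OS ≈ 17.5%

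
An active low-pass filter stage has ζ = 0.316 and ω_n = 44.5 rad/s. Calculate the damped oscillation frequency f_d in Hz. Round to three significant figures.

ω_d = ω_n√(1−ζ²) = 44.5·√0.900 = 42.2 rad/s.
f_d = ω_d/(2π) = 6.72 Hz.

f_d ≈ 6.72 Hz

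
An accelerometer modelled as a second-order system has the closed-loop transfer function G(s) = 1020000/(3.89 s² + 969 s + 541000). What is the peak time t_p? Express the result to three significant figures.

Dividing through by 3.89: denominator becomes s² + 249.1 s + 139100.
So ω_n = √139100 = 373 rad/s and ζ = 249.1/(2·373) = 0.334.
ω_d = 373·√(1 − 0.334²) = 352 rad/s. t_p = π/ω_d = 0.00894 s.

t_p ≈ 0.00894 s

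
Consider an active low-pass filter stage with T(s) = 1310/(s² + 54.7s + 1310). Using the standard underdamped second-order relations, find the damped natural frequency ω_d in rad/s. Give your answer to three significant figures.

ω_d ≈ 23.7 rad/s

Comparing the denominator to s² + 2ζω_n s + ω_n²: ω_n = √1310 = 36.2 rad/s, and 2ζω_n = 54.7 so ζ = 54.7/(2·36.2) = 0.756.
ω_d = 36.2·√(1 − 0.756²) = 23.7 rad/s.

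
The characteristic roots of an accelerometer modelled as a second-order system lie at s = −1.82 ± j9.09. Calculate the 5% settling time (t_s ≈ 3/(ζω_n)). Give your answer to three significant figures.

t_s ≈ 1.65 s

For poles at −σ ± jω_d, ζω_n = σ = 1.82, so t_s ≈ 3/σ = 1.65 s.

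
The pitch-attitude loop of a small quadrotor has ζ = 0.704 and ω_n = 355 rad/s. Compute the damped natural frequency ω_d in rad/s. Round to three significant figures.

ω_d = ω_n√(1−ζ²) = 355·√0.504 = 252 rad/s.

ω_d ≈ 252 rad/s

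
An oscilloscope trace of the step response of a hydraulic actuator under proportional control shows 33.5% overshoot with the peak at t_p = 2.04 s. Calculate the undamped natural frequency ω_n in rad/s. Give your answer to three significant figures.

ω_n ≈ 1.63 rad/s

From the overshoot, ζ = −ln(OS)/√(π²+ln²(OS)) = 0.329.
From t_p = π/ω_d, ω_d = π/2.04 = 1.54 rad/s, so ω_n = ω_d/√(1−ζ²) = 1.63 rad/s.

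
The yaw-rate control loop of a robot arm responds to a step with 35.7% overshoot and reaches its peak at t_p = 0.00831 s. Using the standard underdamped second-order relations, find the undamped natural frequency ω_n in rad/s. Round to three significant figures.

ω_n ≈ 398 rad/s

The overshoot fixes ζ = −ln(OS)/√(π²+ln²(OS)) = 0.312.
From t_p = π/ω_d, ω_d = π/0.00831 = 378 rad/s, so ω_n = ω_d/√(1−ζ²) = 398 rad/s.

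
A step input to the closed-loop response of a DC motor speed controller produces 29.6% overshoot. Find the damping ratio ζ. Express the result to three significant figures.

Inverting the overshoot relation: ζ = |ln 0.296|/√(π² + ln²0.296) = 0.361.

ζ ≈ 0.361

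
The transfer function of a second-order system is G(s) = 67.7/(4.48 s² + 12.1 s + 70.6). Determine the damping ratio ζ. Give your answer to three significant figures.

ζ ≈ 0.340

Dividing through by 4.48: denominator becomes s² + 2.701 s + 15.76.
So ω_n = √15.76 = 3.97 rad/s and ζ = 2.701/(2·3.97) = 0.340.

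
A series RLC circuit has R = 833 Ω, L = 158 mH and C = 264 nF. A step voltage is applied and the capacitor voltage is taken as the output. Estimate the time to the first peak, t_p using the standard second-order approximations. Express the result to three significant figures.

t_p ≈ 0.000761 s

For a series RLC circuit (capacitor voltage as output), ω_n = 1/√(LC) = 1/√(158 mH · 264 nF) = 4900 rad/s.
ζ = (R/2)·√(C/L) = (833/2)·√(264 nF/158 mH) = 0.538.
ω_d = 4900·√(1 − 0.538²) = 4130 rad/s. t_p = π/ω_d = 0.000761 s.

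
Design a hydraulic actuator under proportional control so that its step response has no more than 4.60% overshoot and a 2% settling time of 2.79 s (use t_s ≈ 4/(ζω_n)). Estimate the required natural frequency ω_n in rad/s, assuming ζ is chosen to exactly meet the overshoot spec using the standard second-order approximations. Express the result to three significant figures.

ω_n ≈ 2.05 rad/s

Inverting the overshoot relation: ζ = |ln 0.0460|/√(π² + ln²0.0460) = 0.700.
Then ω_n = 4/(ζ t_s) = 4/(0.700 × 2.79) = 2.05 rad/s.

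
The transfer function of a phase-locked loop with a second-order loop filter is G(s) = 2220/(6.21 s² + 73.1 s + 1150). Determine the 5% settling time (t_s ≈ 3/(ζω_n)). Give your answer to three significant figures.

Dividing through by 6.21: denominator becomes s² + 11.77 s + 185.2.
So ω_n = √185.2 = 13.6 rad/s and ζ = 11.77/(2·13.6) = 0.433.
t_s ≈ 3/(ζω_n) = 0.510 s.

t_s ≈ 0.510 s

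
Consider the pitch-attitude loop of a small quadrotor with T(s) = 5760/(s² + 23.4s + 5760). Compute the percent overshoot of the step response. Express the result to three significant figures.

ω_n = √5760 = 75.9 rad/s; ζ = 23.4/(2·75.9) = 0.154.
%OS = 100 e^{−πζ/√(1−ζ²)} with ζ = 0.154 gives 61.3%.

%OS ≈ 61.3%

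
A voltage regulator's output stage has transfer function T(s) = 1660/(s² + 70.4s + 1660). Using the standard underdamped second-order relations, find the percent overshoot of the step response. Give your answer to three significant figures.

Matching coefficients with s² + 2ζω_n s + ω_n² gives ω_n² = 1660 ⇒ ω_n = 40.7 rad/s, and ζ = 70.4/(2ω_n) = 0.864.
%OS = 100·exp(−πζ/√(1−ζ²)) = 0.456%.

%OS ≈ 0.456%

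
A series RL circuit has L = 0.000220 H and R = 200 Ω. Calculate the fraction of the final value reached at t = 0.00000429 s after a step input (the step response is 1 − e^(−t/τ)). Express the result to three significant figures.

y/y_∞ ≈ 0.980

τ = L/R = 0.000220/200 = 0.00000110 s.
y(t)/y_∞ = 1 − e^(−t/τ) = 1 − e^(−0.00000429/0.00000110) = 1 − e^(−3.90) = 0.980.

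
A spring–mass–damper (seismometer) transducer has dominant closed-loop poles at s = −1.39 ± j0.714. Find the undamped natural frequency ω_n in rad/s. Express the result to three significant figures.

ω_n ≈ 1.56 rad/s

With σ = 1.39, ω_d = 0.714: ω_n = √(σ²+ω_d²) = 1.56 rad/s, ζ = σ/ω_n = 0.890.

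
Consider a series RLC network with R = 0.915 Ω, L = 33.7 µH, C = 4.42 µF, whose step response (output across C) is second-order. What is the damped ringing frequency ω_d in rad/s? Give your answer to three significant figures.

ω_d ≈ 80800 rad/s

For a series RLC circuit (capacitor voltage as output), ω_n = 1/√(LC) = 1/√(33.7 µH · 4.42 µF) = 81900 rad/s.
ζ = (R/2)·√(C/L) = (0.915/2)·√(4.42 µF/33.7 µH) = 0.166.
The damped frequency ω_d = ω_n√(1−ζ²) = 80800 rad/s.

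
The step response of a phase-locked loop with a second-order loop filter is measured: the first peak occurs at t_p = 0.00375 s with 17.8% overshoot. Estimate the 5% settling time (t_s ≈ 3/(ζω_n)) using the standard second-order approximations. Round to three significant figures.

ζ from %OS: ζ = |ln 0.178|/√(π²+ln²0.178) = 0.482.
t_p = π/ω_d ⇒ ω_d = 838 rad/s; then ω_n = ω_d/√(1−ζ²) = 956 rad/s.
t_s ≈ 3/(ζω_n) = 3/(0.482·956) = 0.00652 s.

t_s ≈ 0.00652 s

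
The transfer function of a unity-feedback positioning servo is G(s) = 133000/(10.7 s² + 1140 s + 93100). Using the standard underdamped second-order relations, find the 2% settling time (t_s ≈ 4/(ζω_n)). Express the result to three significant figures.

t_s ≈ 0.0751 s

Dividing through by 10.7: denominator becomes s² + 106.5 s + 8701.
So ω_n = √8701 = 93.3 rad/s and ζ = 106.5/(2·93.3) = 0.571.
t_s ≈ 4/(ζω_n) = 0.0751 s.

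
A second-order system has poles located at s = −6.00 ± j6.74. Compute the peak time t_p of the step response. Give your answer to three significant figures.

t_p = π/ω_d with ω_d = 6.74 (the imaginary part), so t_p = 0.466 s.

t_p ≈ 0.466 s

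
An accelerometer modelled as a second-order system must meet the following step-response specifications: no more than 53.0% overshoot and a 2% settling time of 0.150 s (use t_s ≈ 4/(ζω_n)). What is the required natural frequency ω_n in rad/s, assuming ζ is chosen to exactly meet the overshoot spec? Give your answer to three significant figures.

ζ = −ln(OS)/√(π² + (ln OS)²). With OS = 0.530, ln OS = −0.6349 and ζ = 0.6349/3.205 = 0.198.
From t_s ≈ 4/(ζω_n): ω_n = 4/(ζ·t_s) = 4/(0.198·0.150) = 135 rad/s.

ω_n ≈ 135 rad/s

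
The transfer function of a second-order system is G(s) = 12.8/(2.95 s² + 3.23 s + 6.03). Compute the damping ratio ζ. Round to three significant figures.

Dividing through by 2.95: denominator becomes s² + 1.095 s + 2.044.
So ω_n = √2.044 = 1.43 rad/s and ζ = 1.095/(2·1.43) = 0.383.

ζ ≈ 0.383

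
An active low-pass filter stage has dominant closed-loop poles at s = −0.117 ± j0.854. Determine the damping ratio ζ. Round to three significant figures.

ζ ≈ 0.136

With σ = 0.117, ω_d = 0.854: ω_n = √(σ²+ω_d²) = 0.862 rad/s, ζ = σ/ω_n = 0.136.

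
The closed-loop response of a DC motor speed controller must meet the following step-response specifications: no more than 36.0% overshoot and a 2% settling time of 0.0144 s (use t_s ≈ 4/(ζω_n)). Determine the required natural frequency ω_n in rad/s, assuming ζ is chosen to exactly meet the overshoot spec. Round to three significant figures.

Inverting the overshoot relation: ζ = |ln 0.360|/√(π² + ln²0.360) = 0.309.
From t_s ≈ 4/(ζω_n): ω_n = 4/(ζ·t_s) = 4/(0.309·0.0144) = 898 rad/s.

ω_n ≈ 898 rad/s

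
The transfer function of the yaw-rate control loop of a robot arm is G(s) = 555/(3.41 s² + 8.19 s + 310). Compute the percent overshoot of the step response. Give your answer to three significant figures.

%OS ≈ 67.1%

Dividing through by 3.41: denominator becomes s² + 2.402 s + 90.91.
So ω_n = √90.91 = 9.53 rad/s and ζ = 2.402/(2·9.53) = 0.126.
%OS = 100·exp(−πζ/√(1−ζ²)) = 67.1%.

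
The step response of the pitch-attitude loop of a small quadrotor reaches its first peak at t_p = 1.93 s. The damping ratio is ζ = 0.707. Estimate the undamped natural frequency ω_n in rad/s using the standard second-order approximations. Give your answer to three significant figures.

Peak time t_p = π/ω_d, so ω_d = π/t_p = π/1.93 = 1.63 rad/s.
ω_n = ω_d/√(1−ζ²) = 1.63/√0.500 = 2.30 rad/s.

ω_n ≈ 2.30 rad/s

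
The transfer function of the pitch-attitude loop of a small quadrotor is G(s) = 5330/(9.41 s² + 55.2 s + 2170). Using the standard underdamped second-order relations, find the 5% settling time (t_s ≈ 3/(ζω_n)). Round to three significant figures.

Dividing through by 9.41: denominator becomes s² + 5.866 s + 230.6.
So ω_n = √230.6 = 15.2 rad/s and ζ = 5.866/(2·15.2) = 0.193.
t_s ≈ 3/(ζω_n) = 1.02 s.

t_s ≈ 1.02 s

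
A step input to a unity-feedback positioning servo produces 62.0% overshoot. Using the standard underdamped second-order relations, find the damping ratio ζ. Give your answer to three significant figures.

ζ ≈ 0.150

From %OS = 100·exp(−πζ/√(1−ζ²)), invert to get ζ = −ln(OS)/√(π² + ln²(OS)) with OS = 0.620.
−ln 0.620 = 0.4780, so ζ = 0.4780/√(π² + 0.2285) = 0.150.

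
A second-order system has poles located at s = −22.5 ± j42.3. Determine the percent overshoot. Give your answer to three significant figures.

The poles are at −σ ± jω_d with σ = 22.5 and ω_d = 42.3, so ω_n = √(σ²+ω_d²) = 47.9 rad/s and ζ = σ/ω_n = 0.470.
%OS = 100 e^{−πζ/√(1−ζ²)} with ζ = 0.470 gives 18.8%.

%OS ≈ 18.8%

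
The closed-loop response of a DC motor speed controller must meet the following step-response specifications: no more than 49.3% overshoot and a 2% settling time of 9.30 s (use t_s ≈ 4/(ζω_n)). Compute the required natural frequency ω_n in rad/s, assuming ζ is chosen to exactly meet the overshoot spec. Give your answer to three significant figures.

From %OS = 100·exp(−πζ/√(1−ζ²)), invert to get ζ = −ln(OS)/√(π² + ln²(OS)) with OS = 0.493.
−ln 0.493 = 0.7072, so ζ = 0.7072/√(π² + 0.5002) = 0.220.
Then ω_n = 4/(ζ t_s) = 4/(0.220 × 9.30) = 1.96 rad/s.

ω_n ≈ 1.96 rad/s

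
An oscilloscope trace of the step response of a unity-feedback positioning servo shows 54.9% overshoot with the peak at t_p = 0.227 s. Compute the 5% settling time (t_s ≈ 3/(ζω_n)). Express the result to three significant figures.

t_s ≈ 1.14 s

The overshoot fixes ζ = −ln(OS)/√(π²+ln²(OS)) = 0.187.
t_p = π/ω_d ⇒ ω_d = 13.8 rad/s; then ω_n = ω_d/√(1−ζ²) = 14.1 rad/s.
t_s ≈ 3/(ζω_n) = 3/(0.187·14.1) = 1.14 s.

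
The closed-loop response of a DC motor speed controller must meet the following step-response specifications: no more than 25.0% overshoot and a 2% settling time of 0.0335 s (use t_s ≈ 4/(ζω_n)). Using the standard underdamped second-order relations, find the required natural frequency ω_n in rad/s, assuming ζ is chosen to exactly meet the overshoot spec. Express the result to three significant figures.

Inverting the overshoot relation: ζ = |ln 0.250|/√(π² + ln²0.250) = 0.404.
From t_s ≈ 4/(ζω_n): ω_n = 4/(ζ·t_s) = 4/(0.404·0.0335) = 296 rad/s.

ω_n ≈ 296 rad/s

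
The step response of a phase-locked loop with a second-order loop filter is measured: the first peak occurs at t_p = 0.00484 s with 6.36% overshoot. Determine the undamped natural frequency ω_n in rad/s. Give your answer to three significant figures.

ζ from %OS: ζ = |ln 0.0636|/√(π²+ln²0.0636) = 0.659.
t_p = π/ω_d ⇒ ω_d = 649 rad/s; then ω_n = ω_d/√(1−ζ²) = 863 rad/s.

ω_n ≈ 863 rad/s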